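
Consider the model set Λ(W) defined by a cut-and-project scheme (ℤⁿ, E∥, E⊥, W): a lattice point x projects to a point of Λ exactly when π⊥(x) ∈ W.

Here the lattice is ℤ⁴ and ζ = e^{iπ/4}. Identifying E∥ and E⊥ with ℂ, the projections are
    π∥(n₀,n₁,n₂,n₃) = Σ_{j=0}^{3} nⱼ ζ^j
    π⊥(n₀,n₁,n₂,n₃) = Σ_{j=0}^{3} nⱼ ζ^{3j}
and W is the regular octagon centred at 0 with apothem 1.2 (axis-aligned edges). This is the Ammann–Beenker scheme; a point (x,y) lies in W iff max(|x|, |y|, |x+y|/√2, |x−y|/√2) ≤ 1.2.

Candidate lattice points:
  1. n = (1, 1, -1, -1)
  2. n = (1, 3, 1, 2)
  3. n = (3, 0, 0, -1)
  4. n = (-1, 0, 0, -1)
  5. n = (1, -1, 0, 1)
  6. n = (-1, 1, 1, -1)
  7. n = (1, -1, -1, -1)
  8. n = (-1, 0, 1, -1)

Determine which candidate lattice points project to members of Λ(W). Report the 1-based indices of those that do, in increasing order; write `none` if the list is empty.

Internal map: ζ^{3j} for j=0..3 gives (1,0), (−√2/2,√2/2), (0,−1), (√2/2,√2/2).
#1 (1, 1, -1, -1): internal (-0.41421, 1.00000); octagon support 1.00000 vs apothem 1.2 → ∈ W
#2 (1, 3, 1, 2): internal (0.29289, 2.53553); octagon support 2.53553 vs apothem 1.2 → ∉ W
#3 (3, 0, 0, -1): internal (2.29289, -0.70711); octagon support 2.29289 vs apothem 1.2 → ∉ W
#4 (-1, 0, 0, -1): internal (-1.70711, -0.70711); octagon support 1.70711 vs apothem 1.2 → ∉ W
#5 (1, -1, 0, 1): internal (2.41421, 0.00000); octagon support 2.41421 vs apothem 1.2 → ∉ W
#6 (-1, 1, 1, -1): internal (-2.41421, -1.00000); octagon support 2.41421 vs apothem 1.2 → ∉ W
#7 (1, -1, -1, -1): internal (1.00000, -0.41421); octagon support 1.00000 vs apothem 1.2 → ∈ W
#8 (-1, 0, 1, -1): internal (-1.70711, -1.70711); octagon support 2.41421 vs apothem 1.2 → ∉ W

1, 7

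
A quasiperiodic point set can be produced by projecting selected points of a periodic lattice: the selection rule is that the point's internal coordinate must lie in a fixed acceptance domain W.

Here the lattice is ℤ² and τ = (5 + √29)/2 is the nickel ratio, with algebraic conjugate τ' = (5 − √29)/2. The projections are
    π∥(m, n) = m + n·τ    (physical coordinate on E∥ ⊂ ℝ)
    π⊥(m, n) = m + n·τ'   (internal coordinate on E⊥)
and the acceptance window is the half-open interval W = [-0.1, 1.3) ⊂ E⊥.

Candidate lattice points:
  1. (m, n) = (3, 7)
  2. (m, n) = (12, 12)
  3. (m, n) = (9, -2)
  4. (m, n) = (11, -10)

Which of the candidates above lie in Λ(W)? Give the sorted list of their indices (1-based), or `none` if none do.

Numerically τ ≈ 5.192582 and τ' = −1/τ ≈ -0.192582.
candidate 1: (m,n)=(3,7) → π∥ = 3+7·τ ≈ 39.348077, π⊥ = 3+7·τ' ≈ 1.651923 ∉ [-0.1, 1.3) ⇒ out
candidate 2: (m,n)=(12,12) → π∥ = 12+12·τ ≈ 74.310989, π⊥ = 12+12·τ' ≈ 9.689011 ∉ [-0.1, 1.3) ⇒ out
candidate 3: (m,n)=(9,-2) → π∥ = 9-2·τ ≈ -1.385165, π⊥ = 9-2·τ' ≈ 9.385165 ∉ [-0.1, 1.3) ⇒ out
candidate 4: (m,n)=(11,-10) → π∥ = 11-10·τ ≈ -40.925824, π⊥ = 11-10·τ' ≈ 12.925824 ∉ [-0.1, 1.3) ⇒ out

none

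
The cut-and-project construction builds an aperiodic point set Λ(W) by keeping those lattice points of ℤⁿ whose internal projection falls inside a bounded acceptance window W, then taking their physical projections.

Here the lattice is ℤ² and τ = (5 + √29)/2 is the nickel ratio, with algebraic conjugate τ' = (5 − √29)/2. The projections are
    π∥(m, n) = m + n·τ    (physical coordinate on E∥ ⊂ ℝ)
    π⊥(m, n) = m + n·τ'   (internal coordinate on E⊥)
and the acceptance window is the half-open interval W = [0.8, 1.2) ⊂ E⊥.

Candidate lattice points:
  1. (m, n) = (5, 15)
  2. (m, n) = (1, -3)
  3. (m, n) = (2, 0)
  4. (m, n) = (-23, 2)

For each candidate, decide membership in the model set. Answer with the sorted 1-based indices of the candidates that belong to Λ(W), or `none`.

none

τ' = (5−√29)/2 ≈ -0.19258.
#1 (5,15): internal coord 5 + (15)·τ' = +2.11126; +2.11126 ∉ [0.8, 1.2) → out
#2 (1,-3): internal coord 1 + (-3)·τ' = +1.57775; +1.57775 ∉ [0.8, 1.2) → out
#3 (2,0): internal coord 2 + (0)·τ' = +2.00000; +2.00000 ∉ [0.8, 1.2) → out
#4 (-23,2): internal coord -23 + (2)·τ' = -23.38516; -23.38516 ∉ [0.8, 1.2) → out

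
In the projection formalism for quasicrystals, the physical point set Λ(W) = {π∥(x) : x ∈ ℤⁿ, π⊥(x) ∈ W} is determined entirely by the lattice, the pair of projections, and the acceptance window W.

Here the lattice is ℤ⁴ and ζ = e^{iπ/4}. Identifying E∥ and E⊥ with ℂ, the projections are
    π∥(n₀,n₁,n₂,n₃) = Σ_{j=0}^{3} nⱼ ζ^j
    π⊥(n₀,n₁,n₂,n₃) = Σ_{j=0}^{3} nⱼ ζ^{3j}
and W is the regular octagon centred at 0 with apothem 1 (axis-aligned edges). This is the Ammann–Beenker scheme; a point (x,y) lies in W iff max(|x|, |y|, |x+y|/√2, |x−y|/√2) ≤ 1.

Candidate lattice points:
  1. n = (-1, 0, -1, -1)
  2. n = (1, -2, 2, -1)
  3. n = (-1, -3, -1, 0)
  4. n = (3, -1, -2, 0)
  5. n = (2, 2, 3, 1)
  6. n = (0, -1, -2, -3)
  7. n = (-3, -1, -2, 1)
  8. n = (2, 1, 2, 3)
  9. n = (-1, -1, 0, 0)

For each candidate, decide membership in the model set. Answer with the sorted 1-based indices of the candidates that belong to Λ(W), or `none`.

π⊥(n) = n₀ + n₁ζ³ + n₂ζ⁶ + n₃ζ⁹ where ζ = e^{iπ/4}.
candidate 1: n = (-1, 0, -1, -1) → π⊥ ≈ (-1.707107, +0.292893); max(|x|,|y|,|x±y|/√2) = 1.707107 > 1 ⇒ ∉ W
candidate 2: n = (1, -2, 2, -1) → π⊥ ≈ (+1.707107, -4.121320); max(|x|,|y|,|x±y|/√2) = 4.121320 > 1 ⇒ ∉ W
candidate 3: n = (-1, -3, -1, 0) → π⊥ ≈ (+1.121320, -1.121320); max(|x|,|y|,|x±y|/√2) = 1.585786 > 1 ⇒ ∉ W
candidate 4: n = (3, -1, -2, 0) → π⊥ ≈ (+3.707107, +1.292893); max(|x|,|y|,|x±y|/√2) = 3.707107 > 1 ⇒ ∉ W
candidate 5: n = (2, 2, 3, 1) → π⊥ ≈ (+1.292893, -0.878680); max(|x|,|y|,|x±y|/√2) = 1.535534 > 1 ⇒ ∉ W
candidate 6: n = (0, -1, -2, -3) → π⊥ ≈ (-1.414214, -0.828427); max(|x|,|y|,|x±y|/√2) = 1.585786 > 1 ⇒ ∉ W
candidate 7: n = (-3, -1, -2, 1) → π⊥ ≈ (-1.585786, +2.000000); max(|x|,|y|,|x±y|/√2) = 2.535534 > 1 ⇒ ∉ W
candidate 8: n = (2, 1, 2, 3) → π⊥ ≈ (+3.414214, +0.828427); max(|x|,|y|,|x±y|/√2) = 3.414214 > 1 ⇒ ∉ W
candidate 9: n = (-1, -1, 0, 0) → π⊥ ≈ (-0.292893, -0.707107); max(|x|,|y|,|x±y|/√2) = 0.707107 ≤ 1 ⇒ ∈ W

9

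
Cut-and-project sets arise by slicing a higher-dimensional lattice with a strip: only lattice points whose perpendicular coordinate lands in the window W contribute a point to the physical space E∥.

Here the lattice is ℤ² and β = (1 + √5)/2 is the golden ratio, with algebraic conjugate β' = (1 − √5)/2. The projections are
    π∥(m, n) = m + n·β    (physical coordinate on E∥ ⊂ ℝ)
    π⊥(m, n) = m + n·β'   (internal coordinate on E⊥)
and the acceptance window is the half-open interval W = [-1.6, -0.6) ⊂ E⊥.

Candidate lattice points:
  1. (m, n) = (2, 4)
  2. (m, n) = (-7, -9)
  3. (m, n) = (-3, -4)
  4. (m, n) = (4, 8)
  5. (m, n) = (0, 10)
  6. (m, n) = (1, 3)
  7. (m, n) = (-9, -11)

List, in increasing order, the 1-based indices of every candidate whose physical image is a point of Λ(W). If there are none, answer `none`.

Compute β' = (1−√5)/2 = -0.618034, so π⊥(m,n) = m -0.618034·n.
candidate 1: (m,n)=(2,4) → π∥ = 2+4·β ≈ 8.472136, π⊥ = 2+4·β' ≈ -0.472136 ∉ [-1.6, -0.6) ⇒ out
candidate 2: (m,n)=(-7,-9) → π∥ = -7-9·β ≈ -21.562306, π⊥ = -7-9·β' ≈ -1.437694 ∈ [-1.6, -0.6) ⇒ IN Λ
candidate 3: (m,n)=(-3,-4) → π∥ = -3-4·β ≈ -9.472136, π⊥ = -3-4·β' ≈ -0.527864 ∉ [-1.6, -0.6) ⇒ out
candidate 4: (m,n)=(4,8) → π∥ = 4+8·β ≈ 16.944272, π⊥ = 4+8·β' ≈ -0.944272 ∈ [-1.6, -0.6) ⇒ IN Λ
candidate 5: (m,n)=(0,10) → π∥ = 0+10·β ≈ 16.180340, π⊥ = 0+10·β' ≈ -6.180340 ∉ [-1.6, -0.6) ⇒ out
candidate 6: (m,n)=(1,3) → π∥ = 1+3·β ≈ 5.854102, π⊥ = 1+3·β' ≈ -0.854102 ∈ [-1.6, -0.6) ⇒ IN Λ
candidate 7: (m,n)=(-9,-11) → π∥ = -9-11·β ≈ -26.798374, π⊥ = -9-11·β' ≈ -2.201626 ∉ [-1.6, -0.6) ⇒ out

2, 4, 6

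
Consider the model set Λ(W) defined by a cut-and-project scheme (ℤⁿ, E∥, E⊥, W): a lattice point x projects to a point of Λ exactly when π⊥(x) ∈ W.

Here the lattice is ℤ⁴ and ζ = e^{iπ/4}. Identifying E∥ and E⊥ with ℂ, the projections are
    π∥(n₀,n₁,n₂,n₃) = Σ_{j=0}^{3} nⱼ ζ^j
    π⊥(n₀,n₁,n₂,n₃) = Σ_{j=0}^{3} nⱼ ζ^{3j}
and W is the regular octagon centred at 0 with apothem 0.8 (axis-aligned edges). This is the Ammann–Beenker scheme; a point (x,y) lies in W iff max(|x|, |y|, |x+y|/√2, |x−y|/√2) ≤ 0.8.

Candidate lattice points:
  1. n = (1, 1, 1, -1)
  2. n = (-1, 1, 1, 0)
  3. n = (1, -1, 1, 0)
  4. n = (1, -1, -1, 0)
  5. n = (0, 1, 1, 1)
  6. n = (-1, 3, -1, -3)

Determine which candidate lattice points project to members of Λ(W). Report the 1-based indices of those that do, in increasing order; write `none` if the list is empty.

5

With ζ = e^{iπ/4} the internal vectors are ζ^0,ζ^3,ζ^6,ζ^9.
candidate 1: n = (1, 1, 1, -1) → π⊥ ≈ (-0.414214, -1.000000); max(|x|,|y|,|x±y|/√2) = 1.000000 > 0.8 ⇒ ∉ W
candidate 2: n = (-1, 1, 1, 0) → π⊥ ≈ (-1.707107, -0.292893); max(|x|,|y|,|x±y|/√2) = 1.707107 > 0.8 ⇒ ∉ W
candidate 3: n = (1, -1, 1, 0) → π⊥ ≈ (+1.707107, -1.707107); max(|x|,|y|,|x±y|/√2) = 2.414214 > 0.8 ⇒ ∉ W
candidate 4: n = (1, -1, -1, 0) → π⊥ ≈ (+1.707107, +0.292893); max(|x|,|y|,|x±y|/√2) = 1.707107 > 0.8 ⇒ ∉ W
candidate 5: n = (0, 1, 1, 1) → π⊥ ≈ (+0.000000, +0.414214); max(|x|,|y|,|x±y|/√2) = 0.414214 ≤ 0.8 ⇒ ∈ W
candidate 6: n = (-1, 3, -1, -3) → π⊥ ≈ (-5.242641, +1.000000); max(|x|,|y|,|x±y|/√2) = 5.242641 > 0.8 ⇒ ∉ W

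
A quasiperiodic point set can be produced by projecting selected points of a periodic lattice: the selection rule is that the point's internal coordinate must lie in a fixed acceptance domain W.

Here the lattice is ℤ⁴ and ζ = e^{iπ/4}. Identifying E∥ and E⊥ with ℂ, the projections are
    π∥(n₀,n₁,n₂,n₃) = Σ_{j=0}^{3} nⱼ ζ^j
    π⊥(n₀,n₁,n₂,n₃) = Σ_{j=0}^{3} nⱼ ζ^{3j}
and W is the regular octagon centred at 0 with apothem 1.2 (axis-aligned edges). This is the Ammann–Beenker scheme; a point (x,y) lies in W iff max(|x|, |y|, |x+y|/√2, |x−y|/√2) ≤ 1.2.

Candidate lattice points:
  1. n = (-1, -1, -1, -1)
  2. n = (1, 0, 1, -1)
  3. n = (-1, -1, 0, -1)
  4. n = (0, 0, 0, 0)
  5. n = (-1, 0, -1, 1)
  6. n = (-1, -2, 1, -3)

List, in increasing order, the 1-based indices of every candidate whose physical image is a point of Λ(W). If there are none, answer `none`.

With ζ = e^{iπ/4} the internal vectors are ζ^0,ζ^3,ζ^6,ζ^9.
#1 (-1, -1, -1, -1): internal (-1.00000, -0.41421); octagon support 1.00000 vs apothem 1.2 → ∈ W
#2 (1, 0, 1, -1): internal (0.29289, -1.70711); octagon support 1.70711 vs apothem 1.2 → ∉ W
#3 (-1, -1, 0, -1): internal (-1.00000, -1.41421); octagon support 1.70711 vs apothem 1.2 → ∉ W
#4 (0, 0, 0, 0): internal (0.00000, 0.00000); octagon support 0.00000 vs apothem 1.2 → ∈ W
#5 (-1, 0, -1, 1): internal (-0.29289, 1.70711); octagon support 1.70711 vs apothem 1.2 → ∉ W
#6 (-1, -2, 1, -3): internal (-1.70711, -4.53553); octagon support 4.53553 vs apothem 1.2 → ∉ W

1, 4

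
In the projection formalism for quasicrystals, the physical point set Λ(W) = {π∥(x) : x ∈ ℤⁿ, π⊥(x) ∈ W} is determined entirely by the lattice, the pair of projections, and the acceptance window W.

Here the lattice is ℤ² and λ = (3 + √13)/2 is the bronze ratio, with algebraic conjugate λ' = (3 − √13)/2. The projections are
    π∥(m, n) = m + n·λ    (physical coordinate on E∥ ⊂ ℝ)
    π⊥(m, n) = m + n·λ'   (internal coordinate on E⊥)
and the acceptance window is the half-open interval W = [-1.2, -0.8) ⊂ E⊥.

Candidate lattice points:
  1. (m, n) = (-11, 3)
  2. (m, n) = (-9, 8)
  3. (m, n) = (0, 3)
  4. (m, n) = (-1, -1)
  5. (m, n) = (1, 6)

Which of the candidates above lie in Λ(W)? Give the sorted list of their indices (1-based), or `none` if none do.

3, 5

λ' = (3−√13)/2 ≈ -0.3028.
#1 (-11,3): internal coord -11 + (3)·λ' = -11.9083; -11.9083 ∉ [-1.2, -0.8) → out
#2 (-9,8): internal coord -9 + (8)·λ' = -11.4222; -11.4222 ∉ [-1.2, -0.8) → out
#3 (0,3): internal coord 0 + (3)·λ' = -0.9083; -0.9083 ∈ [-1.2, -0.8) → IN Λ
#4 (-1,-1): internal coord -1 + (-1)·λ' = -0.6972; -0.6972 ∉ [-1.2, -0.8) → out
#5 (1,6): internal coord 1 + (6)·λ' = -0.8167; -0.8167 ∈ [-1.2, -0.8) → IN Λ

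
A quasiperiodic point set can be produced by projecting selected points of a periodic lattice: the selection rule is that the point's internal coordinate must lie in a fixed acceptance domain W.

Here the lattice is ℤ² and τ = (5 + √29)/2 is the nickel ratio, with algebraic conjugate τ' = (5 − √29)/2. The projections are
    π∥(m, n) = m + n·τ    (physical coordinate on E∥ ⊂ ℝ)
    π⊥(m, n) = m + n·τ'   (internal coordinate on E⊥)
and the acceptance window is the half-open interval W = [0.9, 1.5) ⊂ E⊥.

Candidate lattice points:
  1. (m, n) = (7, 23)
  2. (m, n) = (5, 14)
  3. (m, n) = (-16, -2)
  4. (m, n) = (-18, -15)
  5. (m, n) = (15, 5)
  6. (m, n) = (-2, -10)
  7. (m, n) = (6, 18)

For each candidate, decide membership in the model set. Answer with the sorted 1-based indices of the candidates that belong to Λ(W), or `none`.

Compute τ' = (5−√29)/2 = -0.192582, so π⊥(m,n) = m -0.192582·n.
[1] lift (7,23): star map gives 2.570605; window check 0.9 ≤ 2.570605 < 1.5 is false → out
[2] lift (5,14): star map gives 2.303846; window check 0.9 ≤ 2.303846 < 1.5 is false → out
[3] lift (-16,-2): star map gives -15.614835; window check 0.9 ≤ -15.614835 < 1.5 is false → out
[4] lift (-18,-15): star map gives -15.111264; window check 0.9 ≤ -15.111264 < 1.5 is false → out
[5] lift (15,5): star map gives 14.037088; window check 0.9 ≤ 14.037088 < 1.5 is false → out
[6] lift (-2,-10): star map gives -0.074176; window check 0.9 ≤ -0.074176 < 1.5 is false → out
[7] lift (6,18): star map gives 2.533517; window check 0.9 ≤ 2.533517 < 1.5 is false → out

none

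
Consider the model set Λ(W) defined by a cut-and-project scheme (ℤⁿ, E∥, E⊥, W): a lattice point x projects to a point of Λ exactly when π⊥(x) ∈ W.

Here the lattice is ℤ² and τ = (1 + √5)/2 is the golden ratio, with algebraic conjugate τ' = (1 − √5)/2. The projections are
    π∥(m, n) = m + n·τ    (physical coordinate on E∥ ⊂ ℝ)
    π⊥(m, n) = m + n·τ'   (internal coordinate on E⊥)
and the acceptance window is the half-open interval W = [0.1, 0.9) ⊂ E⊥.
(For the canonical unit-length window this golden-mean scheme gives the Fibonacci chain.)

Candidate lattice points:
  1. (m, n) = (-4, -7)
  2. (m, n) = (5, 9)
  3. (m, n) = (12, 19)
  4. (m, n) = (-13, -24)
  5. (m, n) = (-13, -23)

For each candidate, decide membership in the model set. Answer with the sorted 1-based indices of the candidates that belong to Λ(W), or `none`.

Numerically τ ≈ 1.6180 and τ' = −1/τ ≈ -0.6180.
candidate 1: (m,n)=(-4,-7) → π∥ = -4-7·τ ≈ -15.3262, π⊥ = -4-7·τ' ≈ 0.3262 ∈ [0.1, 0.9) ⇒ IN Λ
candidate 2: (m,n)=(5,9) → π∥ = 5+9·τ ≈ 19.5623, π⊥ = 5+9·τ' ≈ -0.5623 ∉ [0.1, 0.9) ⇒ out
candidate 3: (m,n)=(12,19) → π∥ = 12+19·τ ≈ 42.7426, π⊥ = 12+19·τ' ≈ 0.2574 ∈ [0.1, 0.9) ⇒ IN Λ
candidate 4: (m,n)=(-13,-24) → π∥ = -13-24·τ ≈ -51.8328, π⊥ = -13-24·τ' ≈ 1.8328 ∉ [0.1, 0.9) ⇒ out
candidate 5: (m,n)=(-13,-23) → π∥ = -13-23·τ ≈ -50.2148, π⊥ = -13-23·τ' ≈ 1.2148 ∉ [0.1, 0.9) ⇒ out

1, 3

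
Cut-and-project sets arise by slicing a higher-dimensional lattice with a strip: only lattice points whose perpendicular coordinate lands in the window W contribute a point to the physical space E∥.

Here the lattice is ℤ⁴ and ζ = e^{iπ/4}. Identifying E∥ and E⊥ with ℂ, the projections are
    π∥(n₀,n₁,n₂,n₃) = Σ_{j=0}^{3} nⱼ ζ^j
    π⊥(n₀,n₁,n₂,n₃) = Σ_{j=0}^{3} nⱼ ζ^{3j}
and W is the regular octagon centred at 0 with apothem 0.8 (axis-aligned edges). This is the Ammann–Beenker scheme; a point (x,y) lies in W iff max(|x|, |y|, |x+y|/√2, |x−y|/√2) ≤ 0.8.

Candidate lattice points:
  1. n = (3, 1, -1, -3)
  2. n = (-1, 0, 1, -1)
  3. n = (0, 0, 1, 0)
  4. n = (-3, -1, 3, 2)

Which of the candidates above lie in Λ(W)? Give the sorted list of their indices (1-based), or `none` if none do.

Internal map: ζ^{3j} for j=0..3 gives (1,0), (−√2/2,√2/2), (0,−1), (√2/2,√2/2).
#1 (3, 1, -1, -3): internal (0.1716, -0.4142); octagon support 0.4142 vs apothem 0.8 → ∈ W
#2 (-1, 0, 1, -1): internal (-1.7071, -1.7071); octagon support 2.4142 vs apothem 0.8 → ∉ W
#3 (0, 0, 1, 0): internal (0.0000, -1.0000); octagon support 1.0000 vs apothem 0.8 → ∉ W
#4 (-3, -1, 3, 2): internal (-0.8787, -2.2929); octagon support 2.2929 vs apothem 0.8 → ∉ W

1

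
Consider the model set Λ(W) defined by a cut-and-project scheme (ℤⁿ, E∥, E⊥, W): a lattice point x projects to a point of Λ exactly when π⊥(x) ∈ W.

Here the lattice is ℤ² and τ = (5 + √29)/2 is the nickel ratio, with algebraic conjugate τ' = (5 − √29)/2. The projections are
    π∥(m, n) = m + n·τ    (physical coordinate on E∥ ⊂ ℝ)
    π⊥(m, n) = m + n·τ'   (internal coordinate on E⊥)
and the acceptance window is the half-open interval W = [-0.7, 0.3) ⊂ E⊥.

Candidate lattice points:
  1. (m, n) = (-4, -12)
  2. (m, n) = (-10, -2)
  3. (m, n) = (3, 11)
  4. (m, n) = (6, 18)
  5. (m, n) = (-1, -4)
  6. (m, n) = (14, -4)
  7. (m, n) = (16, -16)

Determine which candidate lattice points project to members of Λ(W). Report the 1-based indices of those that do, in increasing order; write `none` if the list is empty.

Numerically τ ≈ 5.1926 and τ' = −1/τ ≈ -0.1926.
candidate 1: (m,n)=(-4,-12) → π∥ = -4-12·τ ≈ -66.3110, π⊥ = -4-12·τ' ≈ -1.6890 ∉ [-0.7, 0.3) ⇒ out
candidate 2: (m,n)=(-10,-2) → π∥ = -10-2·τ ≈ -20.3852, π⊥ = -10-2·τ' ≈ -9.6148 ∉ [-0.7, 0.3) ⇒ out
candidate 3: (m,n)=(3,11) → π∥ = 3+11·τ ≈ 60.1184, π⊥ = 3+11·τ' ≈ 0.8816 ∉ [-0.7, 0.3) ⇒ out
candidate 4: (m,n)=(6,18) → π∥ = 6+18·τ ≈ 99.4665, π⊥ = 6+18·τ' ≈ 2.5335 ∉ [-0.7, 0.3) ⇒ out
candidate 5: (m,n)=(-1,-4) → π∥ = -1-4·τ ≈ -21.7703, π⊥ = -1-4·τ' ≈ -0.2297 ∈ [-0.7, 0.3) ⇒ IN Λ
candidate 6: (m,n)=(14,-4) → π∥ = 14-4·τ ≈ -6.7703, π⊥ = 14-4·τ' ≈ 14.7703 ∉ [-0.7, 0.3) ⇒ out
candidate 7: (m,n)=(16,-16) → π∥ = 16-16·τ ≈ -67.0813, π⊥ = 16-16·τ' ≈ 19.0813 ∉ [-0.7, 0.3) ⇒ out

5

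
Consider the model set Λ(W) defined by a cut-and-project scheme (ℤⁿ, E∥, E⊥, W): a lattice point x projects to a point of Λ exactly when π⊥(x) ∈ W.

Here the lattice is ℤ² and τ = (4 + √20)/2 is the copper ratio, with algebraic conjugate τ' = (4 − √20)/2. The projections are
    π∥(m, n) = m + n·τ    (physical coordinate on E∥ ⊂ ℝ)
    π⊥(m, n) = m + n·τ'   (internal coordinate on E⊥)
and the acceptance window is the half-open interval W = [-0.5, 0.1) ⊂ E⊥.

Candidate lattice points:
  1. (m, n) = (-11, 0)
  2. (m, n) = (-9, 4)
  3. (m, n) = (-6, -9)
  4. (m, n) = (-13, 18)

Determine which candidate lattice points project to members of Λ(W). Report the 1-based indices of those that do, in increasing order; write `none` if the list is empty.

Numerically τ ≈ 4.23607 and τ' = −1/τ ≈ -0.23607.
candidate 1: (m,n)=(-11,0) → π∥ = -11+0·τ ≈ -11.00000, π⊥ = -11+0·τ' ≈ -11.00000 ∉ [-0.5, 0.1) ⇒ out
candidate 2: (m,n)=(-9,4) → π∥ = -9+4·τ ≈ 7.94427, π⊥ = -9+4·τ' ≈ -9.94427 ∉ [-0.5, 0.1) ⇒ out
candidate 3: (m,n)=(-6,-9) → π∥ = -6-9·τ ≈ -44.12461, π⊥ = -6-9·τ' ≈ -3.87539 ∉ [-0.5, 0.1) ⇒ out
candidate 4: (m,n)=(-13,18) → π∥ = -13+18·τ ≈ 63.24922, π⊥ = -13+18·τ' ≈ -17.24922 ∉ [-0.5, 0.1) ⇒ out

none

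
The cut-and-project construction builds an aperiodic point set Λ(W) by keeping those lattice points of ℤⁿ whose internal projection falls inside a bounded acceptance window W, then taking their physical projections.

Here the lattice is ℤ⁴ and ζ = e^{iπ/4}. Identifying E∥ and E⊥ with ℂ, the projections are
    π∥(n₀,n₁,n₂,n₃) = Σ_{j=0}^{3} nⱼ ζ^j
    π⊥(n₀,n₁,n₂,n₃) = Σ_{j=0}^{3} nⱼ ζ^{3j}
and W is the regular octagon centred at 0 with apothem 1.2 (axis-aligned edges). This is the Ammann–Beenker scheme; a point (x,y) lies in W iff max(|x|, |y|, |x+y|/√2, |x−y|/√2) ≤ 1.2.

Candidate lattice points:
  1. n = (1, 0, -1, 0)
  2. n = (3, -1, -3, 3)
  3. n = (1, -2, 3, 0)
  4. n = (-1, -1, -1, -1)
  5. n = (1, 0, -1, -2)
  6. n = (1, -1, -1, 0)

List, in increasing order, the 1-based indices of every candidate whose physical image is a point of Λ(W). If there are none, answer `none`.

π⊥(n) = n₀ + n₁ζ³ + n₂ζ⁶ + n₃ζ⁹ where ζ = e^{iπ/4}.
candidate 1: n = (1, 0, -1, 0) → π⊥ ≈ (+1.00000, +1.00000); max(|x|,|y|,|x±y|/√2) = 1.41421 > 1.2 ⇒ ∉ W
candidate 2: n = (3, -1, -3, 3) → π⊥ ≈ (+5.82843, +4.41421); max(|x|,|y|,|x±y|/√2) = 7.24264 > 1.2 ⇒ ∉ W
candidate 3: n = (1, -2, 3, 0) → π⊥ ≈ (+2.41421, -4.41421); max(|x|,|y|,|x±y|/√2) = 4.82843 > 1.2 ⇒ ∉ W
candidate 4: n = (-1, -1, -1, -1) → π⊥ ≈ (-1.00000, -0.41421); max(|x|,|y|,|x±y|/√2) = 1.00000 ≤ 1.2 ⇒ ∈ W
candidate 5: n = (1, 0, -1, -2) → π⊥ ≈ (-0.41421, -0.41421); max(|x|,|y|,|x±y|/√2) = 0.58579 ≤ 1.2 ⇒ ∈ W
candidate 6: n = (1, -1, -1, 0) → π⊥ ≈ (+1.70711, +0.29289); max(|x|,|y|,|x±y|/√2) = 1.70711 > 1.2 ⇒ ∉ W

4, 5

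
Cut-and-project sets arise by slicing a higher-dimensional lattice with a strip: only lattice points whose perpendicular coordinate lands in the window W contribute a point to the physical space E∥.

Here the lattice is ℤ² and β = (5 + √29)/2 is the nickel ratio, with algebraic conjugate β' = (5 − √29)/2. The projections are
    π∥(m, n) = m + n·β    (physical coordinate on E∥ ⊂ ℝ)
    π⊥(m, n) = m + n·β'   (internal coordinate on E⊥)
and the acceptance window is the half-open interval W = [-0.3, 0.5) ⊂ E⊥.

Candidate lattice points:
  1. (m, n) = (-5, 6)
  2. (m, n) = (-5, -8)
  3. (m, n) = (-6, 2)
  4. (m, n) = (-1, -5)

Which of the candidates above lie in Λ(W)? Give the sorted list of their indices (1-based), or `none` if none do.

4

β' = (5−√29)/2 ≈ -0.192582.
#1 (-5,6): internal coord -5 + (6)·β' = -6.155494; -6.155494 ∉ [-0.3, 0.5) → out
#2 (-5,-8): internal coord -5 + (-8)·β' = -3.459341; -3.459341 ∉ [-0.3, 0.5) → out
#3 (-6,2): internal coord -6 + (2)·β' = -6.385165; -6.385165 ∉ [-0.3, 0.5) → out
#4 (-1,-5): internal coord -1 + (-5)·β' = -0.037088; -0.037088 ∈ [-0.3, 0.5) → IN Λ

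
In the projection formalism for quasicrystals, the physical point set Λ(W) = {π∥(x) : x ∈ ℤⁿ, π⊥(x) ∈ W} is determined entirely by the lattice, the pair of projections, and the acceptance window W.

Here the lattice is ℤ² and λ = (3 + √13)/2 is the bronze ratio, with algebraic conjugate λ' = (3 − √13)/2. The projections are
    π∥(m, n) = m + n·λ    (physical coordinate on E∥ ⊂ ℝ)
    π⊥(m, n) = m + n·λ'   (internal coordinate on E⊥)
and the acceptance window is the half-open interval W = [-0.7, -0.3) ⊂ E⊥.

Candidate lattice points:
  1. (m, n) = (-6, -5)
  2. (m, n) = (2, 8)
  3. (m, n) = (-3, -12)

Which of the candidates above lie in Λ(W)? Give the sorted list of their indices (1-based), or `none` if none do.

λ' = (3−√13)/2 ≈ -0.302776.
#1 (-6,-5): internal coord -6 + (-5)·λ' = -4.486122; -4.486122 ∉ [-0.7, -0.3) → out
#2 (2,8): internal coord 2 + (8)·λ' = -0.422205; -0.422205 ∈ [-0.7, -0.3) → IN Λ
#3 (-3,-12): internal coord -3 + (-12)·λ' = +0.633308; +0.633308 ∉ [-0.7, -0.3) → out

2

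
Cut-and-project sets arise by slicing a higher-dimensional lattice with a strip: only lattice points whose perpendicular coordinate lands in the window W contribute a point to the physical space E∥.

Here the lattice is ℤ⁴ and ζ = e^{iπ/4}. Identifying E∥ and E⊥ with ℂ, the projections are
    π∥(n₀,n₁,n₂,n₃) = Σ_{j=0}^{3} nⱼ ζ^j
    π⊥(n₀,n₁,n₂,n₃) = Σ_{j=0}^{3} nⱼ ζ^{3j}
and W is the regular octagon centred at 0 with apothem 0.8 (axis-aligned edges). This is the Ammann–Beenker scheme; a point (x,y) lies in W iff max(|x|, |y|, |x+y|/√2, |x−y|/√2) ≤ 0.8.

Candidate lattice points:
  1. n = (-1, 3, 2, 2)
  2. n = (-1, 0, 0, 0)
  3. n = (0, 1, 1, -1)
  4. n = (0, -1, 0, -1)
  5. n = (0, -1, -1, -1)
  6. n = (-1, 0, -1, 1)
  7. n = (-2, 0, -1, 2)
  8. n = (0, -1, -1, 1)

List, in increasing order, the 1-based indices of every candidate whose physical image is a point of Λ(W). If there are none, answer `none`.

Internal map: ζ^{3j} for j=0..3 gives (1,0), (−√2/2,√2/2), (0,−1), (√2/2,√2/2).
#1 (-1, 3, 2, 2): internal (-1.707107, 1.535534); octagon support 2.292893 vs apothem 0.8 → ∉ W
#2 (-1, 0, 0, 0): internal (-1.000000, 0.000000); octagon support 1.000000 vs apothem 0.8 → ∉ W
#3 (0, 1, 1, -1): internal (-1.414214, -1.000000); octagon support 1.707107 vs apothem 0.8 → ∉ W
#4 (0, -1, 0, -1): internal (0.000000, -1.414214); octagon support 1.414214 vs apothem 0.8 → ∉ W
#5 (0, -1, -1, -1): internal (0.000000, -0.414214); octagon support 0.414214 vs apothem 0.8 → ∈ W
#6 (-1, 0, -1, 1): internal (-0.292893, 1.707107); octagon support 1.707107 vs apothem 0.8 → ∉ W
#7 (-2, 0, -1, 2): internal (-0.585786, 2.414214); octagon support 2.414214 vs apothem 0.8 → ∉ W
#8 (0, -1, -1, 1): internal (1.414214, 1.000000); octagon support 1.707107 vs apothem 0.8 → ∉ W

5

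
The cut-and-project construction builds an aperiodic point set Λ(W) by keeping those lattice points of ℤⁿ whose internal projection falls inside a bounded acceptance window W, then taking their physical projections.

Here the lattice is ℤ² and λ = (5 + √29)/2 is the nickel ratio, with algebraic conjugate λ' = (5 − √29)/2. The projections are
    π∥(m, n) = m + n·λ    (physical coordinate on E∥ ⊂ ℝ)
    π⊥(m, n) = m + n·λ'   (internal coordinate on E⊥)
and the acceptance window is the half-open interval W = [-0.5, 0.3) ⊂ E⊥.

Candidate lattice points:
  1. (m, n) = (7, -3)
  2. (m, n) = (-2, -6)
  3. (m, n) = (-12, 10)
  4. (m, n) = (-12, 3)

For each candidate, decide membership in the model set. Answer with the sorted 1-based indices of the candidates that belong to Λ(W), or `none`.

Numerically λ ≈ 5.19258 and λ' = −1/λ ≈ -0.19258.
[1] lift (7,-3): star map gives 7.57775; window check -0.5 ≤ 7.57775 < 0.3 is false → out
[2] lift (-2,-6): star map gives -0.84451; window check -0.5 ≤ -0.84451 < 0.3 is false → out
[3] lift (-12,10): star map gives -13.92582; window check -0.5 ≤ -13.92582 < 0.3 is false → out
[4] lift (-12,3): star map gives -12.57775; window check -0.5 ≤ -12.57775 < 0.3 is false → out

none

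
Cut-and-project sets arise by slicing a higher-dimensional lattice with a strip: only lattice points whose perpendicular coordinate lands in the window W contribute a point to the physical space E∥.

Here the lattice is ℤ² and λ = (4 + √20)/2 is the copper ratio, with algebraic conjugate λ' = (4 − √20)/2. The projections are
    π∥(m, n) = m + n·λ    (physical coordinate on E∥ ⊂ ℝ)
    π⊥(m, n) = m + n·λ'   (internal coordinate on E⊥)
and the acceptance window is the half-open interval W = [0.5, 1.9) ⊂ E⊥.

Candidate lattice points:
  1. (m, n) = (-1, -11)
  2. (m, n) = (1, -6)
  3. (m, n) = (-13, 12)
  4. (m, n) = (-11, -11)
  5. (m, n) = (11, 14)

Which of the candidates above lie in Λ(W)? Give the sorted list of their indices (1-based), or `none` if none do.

1

λ' = (4−√20)/2 ≈ -0.23607.
[1] lift (-1,-11): star map gives 1.59675; window check 0.5 ≤ 1.59675 < 1.9 is true → IN Λ
[2] lift (1,-6): star map gives 2.41641; window check 0.5 ≤ 2.41641 < 1.9 is false → out
[3] lift (-13,12): star map gives -15.83282; window check 0.5 ≤ -15.83282 < 1.9 is false → out
[4] lift (-11,-11): star map gives -8.40325; window check 0.5 ≤ -8.40325 < 1.9 is false → out
[5] lift (11,14): star map gives 7.69505; window check 0.5 ≤ 7.69505 < 1.9 is false → out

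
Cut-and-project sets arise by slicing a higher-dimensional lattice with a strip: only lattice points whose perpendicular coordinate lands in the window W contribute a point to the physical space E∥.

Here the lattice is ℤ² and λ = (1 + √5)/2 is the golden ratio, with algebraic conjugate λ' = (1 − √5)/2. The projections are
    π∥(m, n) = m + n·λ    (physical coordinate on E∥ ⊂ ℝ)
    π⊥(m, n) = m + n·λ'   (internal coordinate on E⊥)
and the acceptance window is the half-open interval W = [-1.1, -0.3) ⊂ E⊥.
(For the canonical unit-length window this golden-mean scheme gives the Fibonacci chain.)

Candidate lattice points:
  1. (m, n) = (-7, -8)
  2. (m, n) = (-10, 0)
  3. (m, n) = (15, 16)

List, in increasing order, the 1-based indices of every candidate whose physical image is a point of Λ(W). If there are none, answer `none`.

none

Compute λ' = (1−√5)/2 = -0.61803, so π⊥(m,n) = m -0.61803·n.
[1] lift (-7,-8): star map gives -2.05573; window check -1.1 ≤ -2.05573 < -0.3 is false → out
[2] lift (-10,0): star map gives -10.00000; window check -1.1 ≤ -10.00000 < -0.3 is false → out
[3] lift (15,16): star map gives 5.11146; window check -1.1 ≤ 5.11146 < -0.3 is false → out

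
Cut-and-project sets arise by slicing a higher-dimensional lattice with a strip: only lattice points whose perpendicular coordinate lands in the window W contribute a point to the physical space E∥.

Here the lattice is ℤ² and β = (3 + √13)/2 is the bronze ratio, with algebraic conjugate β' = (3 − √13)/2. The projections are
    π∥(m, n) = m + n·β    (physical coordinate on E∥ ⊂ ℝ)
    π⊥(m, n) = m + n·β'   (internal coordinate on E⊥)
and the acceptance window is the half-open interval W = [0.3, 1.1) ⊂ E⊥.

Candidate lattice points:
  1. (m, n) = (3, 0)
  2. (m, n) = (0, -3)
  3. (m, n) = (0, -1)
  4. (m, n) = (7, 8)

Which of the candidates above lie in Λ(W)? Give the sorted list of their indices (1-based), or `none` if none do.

2, 3

β' = (3−√13)/2 ≈ -0.302776.
#1 (3,0): internal coord 3 + (0)·β' = +3.000000; +3.000000 ∉ [0.3, 1.1) → out
#2 (0,-3): internal coord 0 + (-3)·β' = +0.908327; +0.908327 ∈ [0.3, 1.1) → IN Λ
#3 (0,-1): internal coord 0 + (-1)·β' = +0.302776; +0.302776 ∈ [0.3, 1.1) → IN Λ
#4 (7,8): internal coord 7 + (8)·β' = +4.577795; +4.577795 ∉ [0.3, 1.1) → out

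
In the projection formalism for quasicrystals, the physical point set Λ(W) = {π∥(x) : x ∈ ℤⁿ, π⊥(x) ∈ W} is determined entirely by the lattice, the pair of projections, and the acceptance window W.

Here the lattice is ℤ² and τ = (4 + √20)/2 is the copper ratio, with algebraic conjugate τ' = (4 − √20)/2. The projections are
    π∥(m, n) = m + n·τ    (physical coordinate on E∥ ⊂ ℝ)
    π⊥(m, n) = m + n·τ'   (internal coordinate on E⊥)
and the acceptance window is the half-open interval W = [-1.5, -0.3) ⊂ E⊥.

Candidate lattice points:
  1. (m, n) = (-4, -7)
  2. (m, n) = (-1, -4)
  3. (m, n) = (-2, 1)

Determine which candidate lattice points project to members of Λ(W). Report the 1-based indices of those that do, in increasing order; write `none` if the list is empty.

none

Compute τ' = (4−√20)/2 = -0.23607, so π⊥(m,n) = m -0.23607·n.
#1 (-4,-7): internal coord -4 + (-7)·τ' = -2.34752; -2.34752 ∉ [-1.5, -0.3) → out
#2 (-1,-4): internal coord -1 + (-4)·τ' = -0.05573; -0.05573 ∉ [-1.5, -0.3) → out
#3 (-2,1): internal coord -2 + (1)·τ' = -2.23607; -2.23607 ∉ [-1.5, -0.3) → out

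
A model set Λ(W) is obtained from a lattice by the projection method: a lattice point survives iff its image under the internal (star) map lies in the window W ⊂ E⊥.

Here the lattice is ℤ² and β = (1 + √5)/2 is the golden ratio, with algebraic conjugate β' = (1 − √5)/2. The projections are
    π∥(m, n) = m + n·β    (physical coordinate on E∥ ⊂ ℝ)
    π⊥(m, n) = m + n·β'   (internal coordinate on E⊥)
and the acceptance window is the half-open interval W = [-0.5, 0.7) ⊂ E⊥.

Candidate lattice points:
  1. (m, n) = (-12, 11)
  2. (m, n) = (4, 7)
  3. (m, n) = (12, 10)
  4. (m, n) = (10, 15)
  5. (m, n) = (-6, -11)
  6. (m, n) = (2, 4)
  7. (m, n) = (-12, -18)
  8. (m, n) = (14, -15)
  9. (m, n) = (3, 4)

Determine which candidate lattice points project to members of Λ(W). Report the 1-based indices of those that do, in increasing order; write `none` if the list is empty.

Numerically β ≈ 1.618034 and β' = −1/β ≈ -0.618034.
candidate 1: (m,n)=(-12,11) → π∥ = -12+11·β ≈ 5.798374, π⊥ = -12+11·β' ≈ -18.798374 ∉ [-0.5, 0.7) ⇒ out
candidate 2: (m,n)=(4,7) → π∥ = 4+7·β ≈ 15.326238, π⊥ = 4+7·β' ≈ -0.326238 ∈ [-0.5, 0.7) ⇒ IN Λ
candidate 3: (m,n)=(12,10) → π∥ = 12+10·β ≈ 28.180340, π⊥ = 12+10·β' ≈ 5.819660 ∉ [-0.5, 0.7) ⇒ out
candidate 4: (m,n)=(10,15) → π∥ = 10+15·β ≈ 34.270510, π⊥ = 10+15·β' ≈ 0.729490 ∉ [-0.5, 0.7) ⇒ out
candidate 5: (m,n)=(-6,-11) → π∥ = -6-11·β ≈ -23.798374, π⊥ = -6-11·β' ≈ 0.798374 ∉ [-0.5, 0.7) ⇒ out
candidate 6: (m,n)=(2,4) → π∥ = 2+4·β ≈ 8.472136, π⊥ = 2+4·β' ≈ -0.472136 ∈ [-0.5, 0.7) ⇒ IN Λ
candidate 7: (m,n)=(-12,-18) → π∥ = -12-18·β ≈ -41.124612, π⊥ = -12-18·β' ≈ -0.875388 ∉ [-0.5, 0.7) ⇒ out
candidate 8: (m,n)=(14,-15) → π∥ = 14-15·β ≈ -10.270510, π⊥ = 14-15·β' ≈ 23.270510 ∉ [-0.5, 0.7) ⇒ out
candidate 9: (m,n)=(3,4) → π∥ = 3+4·β ≈ 9.472136, π⊥ = 3+4·β' ≈ 0.527864 ∈ [-0.5, 0.7) ⇒ IN Λ

2, 6, 9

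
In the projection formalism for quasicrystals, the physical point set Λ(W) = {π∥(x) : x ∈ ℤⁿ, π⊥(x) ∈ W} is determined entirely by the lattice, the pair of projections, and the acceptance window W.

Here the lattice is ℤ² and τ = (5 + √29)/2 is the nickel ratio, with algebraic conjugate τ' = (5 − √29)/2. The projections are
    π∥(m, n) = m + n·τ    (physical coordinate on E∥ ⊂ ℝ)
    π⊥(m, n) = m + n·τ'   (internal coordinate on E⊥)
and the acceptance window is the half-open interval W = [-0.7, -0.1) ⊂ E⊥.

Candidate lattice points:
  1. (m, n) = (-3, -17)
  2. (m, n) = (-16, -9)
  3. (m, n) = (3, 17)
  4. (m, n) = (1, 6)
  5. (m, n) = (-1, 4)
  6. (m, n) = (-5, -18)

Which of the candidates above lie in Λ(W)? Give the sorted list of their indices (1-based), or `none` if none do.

τ' = (5−√29)/2 ≈ -0.1926.
#1 (-3,-17): internal coord -3 + (-17)·τ' = +0.2739; +0.2739 ∉ [-0.7, -0.1) → out
#2 (-16,-9): internal coord -16 + (-9)·τ' = -14.2668; -14.2668 ∉ [-0.7, -0.1) → out
#3 (3,17): internal coord 3 + (17)·τ' = -0.2739; -0.2739 ∈ [-0.7, -0.1) → IN Λ
#4 (1,6): internal coord 1 + (6)·τ' = -0.1555; -0.1555 ∈ [-0.7, -0.1) → IN Λ
#5 (-1,4): internal coord -1 + (4)·τ' = -1.7703; -1.7703 ∉ [-0.7, -0.1) → out
#6 (-5,-18): internal coord -5 + (-18)·τ' = -1.5335; -1.5335 ∉ [-0.7, -0.1) → out

3, 4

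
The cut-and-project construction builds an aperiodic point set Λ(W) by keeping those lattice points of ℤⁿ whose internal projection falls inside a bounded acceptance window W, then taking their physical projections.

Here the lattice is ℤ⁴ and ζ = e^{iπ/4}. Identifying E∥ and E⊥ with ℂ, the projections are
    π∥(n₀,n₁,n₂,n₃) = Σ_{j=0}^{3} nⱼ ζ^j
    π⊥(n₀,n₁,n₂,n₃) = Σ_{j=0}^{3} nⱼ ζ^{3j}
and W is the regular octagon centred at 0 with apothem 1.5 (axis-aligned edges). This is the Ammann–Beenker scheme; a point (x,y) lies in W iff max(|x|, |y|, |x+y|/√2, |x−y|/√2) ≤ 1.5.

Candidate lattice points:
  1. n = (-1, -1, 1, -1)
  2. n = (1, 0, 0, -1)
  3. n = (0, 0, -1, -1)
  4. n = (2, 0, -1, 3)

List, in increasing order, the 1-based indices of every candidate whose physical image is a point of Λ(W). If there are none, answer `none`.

2, 3

With ζ = e^{iπ/4} the internal vectors are ζ^0,ζ^3,ζ^6,ζ^9.
candidate 1: n = (-1, -1, 1, -1) → π⊥ ≈ (-1.000000, -2.414214); max(|x|,|y|,|x±y|/√2) = 2.414214 > 1.5 ⇒ ∉ W
candidate 2: n = (1, 0, 0, -1) → π⊥ ≈ (+0.292893, -0.707107); max(|x|,|y|,|x±y|/√2) = 0.707107 ≤ 1.5 ⇒ ∈ W
candidate 3: n = (0, 0, -1, -1) → π⊥ ≈ (-0.707107, +0.292893); max(|x|,|y|,|x±y|/√2) = 0.707107 ≤ 1.5 ⇒ ∈ W
candidate 4: n = (2, 0, -1, 3) → π⊥ ≈ (+4.121320, +3.121320); max(|x|,|y|,|x±y|/√2) = 5.121320 > 1.5 ⇒ ∉ W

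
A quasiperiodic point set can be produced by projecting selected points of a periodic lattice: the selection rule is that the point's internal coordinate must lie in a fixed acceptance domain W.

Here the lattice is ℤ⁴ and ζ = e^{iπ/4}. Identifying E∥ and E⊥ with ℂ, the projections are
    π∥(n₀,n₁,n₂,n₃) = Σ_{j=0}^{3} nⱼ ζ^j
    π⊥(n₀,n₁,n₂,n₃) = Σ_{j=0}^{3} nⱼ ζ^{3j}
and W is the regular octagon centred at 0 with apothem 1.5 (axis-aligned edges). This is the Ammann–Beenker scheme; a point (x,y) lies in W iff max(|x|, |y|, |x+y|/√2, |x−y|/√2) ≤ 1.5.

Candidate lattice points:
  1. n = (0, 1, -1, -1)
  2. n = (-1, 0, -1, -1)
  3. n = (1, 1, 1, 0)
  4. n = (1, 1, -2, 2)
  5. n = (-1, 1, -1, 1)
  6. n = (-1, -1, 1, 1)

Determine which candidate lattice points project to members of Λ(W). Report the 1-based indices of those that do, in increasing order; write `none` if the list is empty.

3, 6

With ζ = e^{iπ/4} the internal vectors are ζ^0,ζ^3,ζ^6,ζ^9.
candidate 1: n = (0, 1, -1, -1) → π⊥ ≈ (-1.41421, +1.00000); max(|x|,|y|,|x±y|/√2) = 1.70711 > 1.5 ⇒ ∉ W
candidate 2: n = (-1, 0, -1, -1) → π⊥ ≈ (-1.70711, +0.29289); max(|x|,|y|,|x±y|/√2) = 1.70711 > 1.5 ⇒ ∉ W
candidate 3: n = (1, 1, 1, 0) → π⊥ ≈ (+0.29289, -0.29289); max(|x|,|y|,|x±y|/√2) = 0.41421 ≤ 1.5 ⇒ ∈ W
candidate 4: n = (1, 1, -2, 2) → π⊥ ≈ (+1.70711, +4.12132); max(|x|,|y|,|x±y|/√2) = 4.12132 > 1.5 ⇒ ∉ W
candidate 5: n = (-1, 1, -1, 1) → π⊥ ≈ (-1.00000, +2.41421); max(|x|,|y|,|x±y|/√2) = 2.41421 > 1.5 ⇒ ∉ W
candidate 6: n = (-1, -1, 1, 1) → π⊥ ≈ (+0.41421, -1.00000); max(|x|,|y|,|x±y|/√2) = 1.00000 ≤ 1.5 ⇒ ∈ W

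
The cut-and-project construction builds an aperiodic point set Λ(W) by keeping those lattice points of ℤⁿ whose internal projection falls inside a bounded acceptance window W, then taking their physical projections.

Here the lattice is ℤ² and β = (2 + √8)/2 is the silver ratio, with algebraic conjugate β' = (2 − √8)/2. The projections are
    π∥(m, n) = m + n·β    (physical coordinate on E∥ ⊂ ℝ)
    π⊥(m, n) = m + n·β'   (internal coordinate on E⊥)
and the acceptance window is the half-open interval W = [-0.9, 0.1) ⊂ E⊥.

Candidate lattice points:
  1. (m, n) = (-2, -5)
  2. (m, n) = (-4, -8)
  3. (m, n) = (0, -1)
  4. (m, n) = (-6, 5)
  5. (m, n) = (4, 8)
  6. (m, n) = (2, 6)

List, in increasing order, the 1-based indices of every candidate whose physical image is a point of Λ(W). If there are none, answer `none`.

Numerically β ≈ 2.4142 and β' = −1/β ≈ -0.4142.
candidate 1: (m,n)=(-2,-5) → π∥ = -2-5·β ≈ -14.0711, π⊥ = -2-5·β' ≈ 0.0711 ∈ [-0.9, 0.1) ⇒ IN Λ
candidate 2: (m,n)=(-4,-8) → π∥ = -4-8·β ≈ -23.3137, π⊥ = -4-8·β' ≈ -0.6863 ∈ [-0.9, 0.1) ⇒ IN Λ
candidate 3: (m,n)=(0,-1) → π∥ = 0-1·β ≈ -2.4142, π⊥ = 0-1·β' ≈ 0.4142 ∉ [-0.9, 0.1) ⇒ out
candidate 4: (m,n)=(-6,5) → π∥ = -6+5·β ≈ 6.0711, π⊥ = -6+5·β' ≈ -8.0711 ∉ [-0.9, 0.1) ⇒ out
candidate 5: (m,n)=(4,8) → π∥ = 4+8·β ≈ 23.3137, π⊥ = 4+8·β' ≈ 0.6863 ∉ [-0.9, 0.1) ⇒ out
candidate 6: (m,n)=(2,6) → π∥ = 2+6·β ≈ 16.4853, π⊥ = 2+6·β' ≈ -0.4853 ∈ [-0.9, 0.1) ⇒ IN Λ

1, 2, 6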